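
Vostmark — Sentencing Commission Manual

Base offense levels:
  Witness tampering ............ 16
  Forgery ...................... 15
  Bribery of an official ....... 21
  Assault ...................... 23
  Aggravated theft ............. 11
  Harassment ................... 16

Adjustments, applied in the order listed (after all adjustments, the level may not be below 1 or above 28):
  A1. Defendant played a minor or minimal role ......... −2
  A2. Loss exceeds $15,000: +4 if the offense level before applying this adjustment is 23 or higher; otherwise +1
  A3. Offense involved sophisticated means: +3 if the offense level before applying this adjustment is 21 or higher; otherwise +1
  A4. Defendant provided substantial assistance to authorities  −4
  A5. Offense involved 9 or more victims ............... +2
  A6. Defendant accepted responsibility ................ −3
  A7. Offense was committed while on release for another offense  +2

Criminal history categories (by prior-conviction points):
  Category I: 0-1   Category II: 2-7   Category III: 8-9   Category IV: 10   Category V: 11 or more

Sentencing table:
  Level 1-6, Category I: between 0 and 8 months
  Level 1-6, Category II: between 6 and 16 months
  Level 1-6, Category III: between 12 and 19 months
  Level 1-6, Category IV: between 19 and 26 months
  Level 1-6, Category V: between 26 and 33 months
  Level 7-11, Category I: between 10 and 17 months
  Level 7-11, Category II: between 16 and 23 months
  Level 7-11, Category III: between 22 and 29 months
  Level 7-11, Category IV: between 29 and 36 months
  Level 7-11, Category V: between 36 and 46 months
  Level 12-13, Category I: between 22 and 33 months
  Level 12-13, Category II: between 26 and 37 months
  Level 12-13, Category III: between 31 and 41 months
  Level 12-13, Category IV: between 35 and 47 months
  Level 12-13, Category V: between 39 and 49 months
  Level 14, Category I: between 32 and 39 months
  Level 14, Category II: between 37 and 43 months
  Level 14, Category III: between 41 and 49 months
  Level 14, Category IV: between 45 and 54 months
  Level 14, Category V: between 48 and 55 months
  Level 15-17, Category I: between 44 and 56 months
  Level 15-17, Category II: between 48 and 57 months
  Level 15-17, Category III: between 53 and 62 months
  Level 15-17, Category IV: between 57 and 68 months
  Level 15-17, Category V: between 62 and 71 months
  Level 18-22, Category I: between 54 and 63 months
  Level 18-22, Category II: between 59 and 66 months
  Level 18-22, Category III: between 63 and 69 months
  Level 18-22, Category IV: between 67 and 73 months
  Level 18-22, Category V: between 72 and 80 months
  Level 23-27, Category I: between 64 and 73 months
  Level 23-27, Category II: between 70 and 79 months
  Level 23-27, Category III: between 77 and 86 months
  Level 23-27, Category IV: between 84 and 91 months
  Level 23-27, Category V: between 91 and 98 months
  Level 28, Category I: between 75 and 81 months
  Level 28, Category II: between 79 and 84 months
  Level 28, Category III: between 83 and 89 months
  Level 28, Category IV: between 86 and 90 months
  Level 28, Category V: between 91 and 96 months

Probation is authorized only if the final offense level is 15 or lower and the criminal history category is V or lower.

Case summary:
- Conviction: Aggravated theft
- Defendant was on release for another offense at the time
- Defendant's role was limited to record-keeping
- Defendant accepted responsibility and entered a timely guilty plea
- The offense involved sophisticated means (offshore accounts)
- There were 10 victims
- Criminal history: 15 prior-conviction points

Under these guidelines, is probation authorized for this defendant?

Base offense level for aggravated theft: 11.
A1 applies: 11 − 2 = 9.
A3 applies (level before this adjustment is 9 < 21, so +1): 9 + 1 = 10.
A4 does not apply.
A5 applies: 10 + 2 = 12.
A6 applies: 12 − 3 = 9.
A7 applies: 9 + 2 = 11.
Final offense level: 11.
Criminal history: 15 prior points → Category V (11+).
Level 11 falls in the 7-11 band.
Grid: Level 7-11 × Category V = 36-46 months.
Probation check: level 11 ≤ 15 and category V ≤ V → eligible.

Yes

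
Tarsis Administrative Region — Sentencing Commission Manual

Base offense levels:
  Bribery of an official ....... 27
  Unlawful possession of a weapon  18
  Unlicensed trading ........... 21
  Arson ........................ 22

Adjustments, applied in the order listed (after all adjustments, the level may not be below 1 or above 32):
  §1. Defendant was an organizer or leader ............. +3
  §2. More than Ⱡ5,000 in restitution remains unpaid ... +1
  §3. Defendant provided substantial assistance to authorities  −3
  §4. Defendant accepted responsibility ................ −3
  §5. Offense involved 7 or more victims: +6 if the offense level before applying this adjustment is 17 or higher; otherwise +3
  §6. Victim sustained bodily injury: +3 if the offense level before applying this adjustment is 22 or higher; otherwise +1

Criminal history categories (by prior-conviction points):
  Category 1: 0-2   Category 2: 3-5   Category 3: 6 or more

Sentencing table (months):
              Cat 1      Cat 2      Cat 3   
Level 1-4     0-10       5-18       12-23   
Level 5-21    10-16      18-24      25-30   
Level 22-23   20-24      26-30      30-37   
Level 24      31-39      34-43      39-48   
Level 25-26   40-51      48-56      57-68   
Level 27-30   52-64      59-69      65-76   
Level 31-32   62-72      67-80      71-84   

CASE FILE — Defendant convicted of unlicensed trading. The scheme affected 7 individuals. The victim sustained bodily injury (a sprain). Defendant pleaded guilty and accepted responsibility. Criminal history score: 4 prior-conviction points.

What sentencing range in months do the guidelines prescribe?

59-69 months

Base offense level for unlicensed trading: 21.
§1 does not apply.
§4 applies: 21 − 3 = 18.
§5 applies (level before this adjustment is 18 ≥ 17, so +6): 18 + 6 = 24.
§6 applies (level before this adjustment is 24 ≥ 22, so +3): 24 + 3 = 27.
Final offense level: 27.
Criminal history: 4 prior points → Category 2 (3-5).
Level 27 falls in the 27-30 band.
Grid: Level 27-30 × Category 2 = 59-69 months.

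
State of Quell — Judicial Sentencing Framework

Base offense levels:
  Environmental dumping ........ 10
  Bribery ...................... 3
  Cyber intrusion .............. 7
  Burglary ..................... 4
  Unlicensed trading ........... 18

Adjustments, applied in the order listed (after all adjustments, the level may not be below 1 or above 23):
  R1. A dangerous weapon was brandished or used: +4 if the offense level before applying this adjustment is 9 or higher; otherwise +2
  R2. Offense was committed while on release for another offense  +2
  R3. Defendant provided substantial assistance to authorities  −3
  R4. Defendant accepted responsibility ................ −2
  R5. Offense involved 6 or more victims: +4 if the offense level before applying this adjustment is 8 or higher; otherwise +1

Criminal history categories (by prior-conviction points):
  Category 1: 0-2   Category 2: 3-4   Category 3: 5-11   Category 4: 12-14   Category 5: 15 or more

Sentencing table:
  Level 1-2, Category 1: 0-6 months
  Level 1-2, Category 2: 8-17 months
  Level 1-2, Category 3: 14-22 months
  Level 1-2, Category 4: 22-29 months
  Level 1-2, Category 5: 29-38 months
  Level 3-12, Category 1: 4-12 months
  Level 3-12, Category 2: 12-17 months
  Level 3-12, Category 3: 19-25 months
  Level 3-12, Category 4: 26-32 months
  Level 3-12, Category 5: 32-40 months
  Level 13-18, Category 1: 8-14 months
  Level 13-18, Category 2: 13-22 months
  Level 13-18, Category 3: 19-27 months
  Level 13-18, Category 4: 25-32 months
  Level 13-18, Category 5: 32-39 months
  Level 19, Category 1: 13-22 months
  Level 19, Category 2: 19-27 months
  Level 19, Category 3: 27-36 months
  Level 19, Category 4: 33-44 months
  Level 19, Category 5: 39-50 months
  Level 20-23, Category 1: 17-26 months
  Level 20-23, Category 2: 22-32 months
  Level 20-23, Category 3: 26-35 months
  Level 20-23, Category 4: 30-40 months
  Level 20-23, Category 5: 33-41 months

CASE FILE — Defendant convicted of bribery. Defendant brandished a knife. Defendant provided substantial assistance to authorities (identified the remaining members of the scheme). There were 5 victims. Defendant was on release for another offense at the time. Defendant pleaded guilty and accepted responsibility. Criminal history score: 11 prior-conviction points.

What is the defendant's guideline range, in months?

14-22 months

Base offense level for bribery: 3.
R1 applies (level before this adjustment is 3 < 9, so +2): 3 + 2 = 5.
R2 applies: 5 + 2 = 7.
R3 applies: 7 − 3 = 4.
R4 applies: 4 − 2 = 2.
Final offense level: 2.
Criminal history: 11 prior points → Category 3 (5-11).
Level 2 falls in the 1-2 band.
Grid: Level 1-2 × Category 3 = 14-22 months.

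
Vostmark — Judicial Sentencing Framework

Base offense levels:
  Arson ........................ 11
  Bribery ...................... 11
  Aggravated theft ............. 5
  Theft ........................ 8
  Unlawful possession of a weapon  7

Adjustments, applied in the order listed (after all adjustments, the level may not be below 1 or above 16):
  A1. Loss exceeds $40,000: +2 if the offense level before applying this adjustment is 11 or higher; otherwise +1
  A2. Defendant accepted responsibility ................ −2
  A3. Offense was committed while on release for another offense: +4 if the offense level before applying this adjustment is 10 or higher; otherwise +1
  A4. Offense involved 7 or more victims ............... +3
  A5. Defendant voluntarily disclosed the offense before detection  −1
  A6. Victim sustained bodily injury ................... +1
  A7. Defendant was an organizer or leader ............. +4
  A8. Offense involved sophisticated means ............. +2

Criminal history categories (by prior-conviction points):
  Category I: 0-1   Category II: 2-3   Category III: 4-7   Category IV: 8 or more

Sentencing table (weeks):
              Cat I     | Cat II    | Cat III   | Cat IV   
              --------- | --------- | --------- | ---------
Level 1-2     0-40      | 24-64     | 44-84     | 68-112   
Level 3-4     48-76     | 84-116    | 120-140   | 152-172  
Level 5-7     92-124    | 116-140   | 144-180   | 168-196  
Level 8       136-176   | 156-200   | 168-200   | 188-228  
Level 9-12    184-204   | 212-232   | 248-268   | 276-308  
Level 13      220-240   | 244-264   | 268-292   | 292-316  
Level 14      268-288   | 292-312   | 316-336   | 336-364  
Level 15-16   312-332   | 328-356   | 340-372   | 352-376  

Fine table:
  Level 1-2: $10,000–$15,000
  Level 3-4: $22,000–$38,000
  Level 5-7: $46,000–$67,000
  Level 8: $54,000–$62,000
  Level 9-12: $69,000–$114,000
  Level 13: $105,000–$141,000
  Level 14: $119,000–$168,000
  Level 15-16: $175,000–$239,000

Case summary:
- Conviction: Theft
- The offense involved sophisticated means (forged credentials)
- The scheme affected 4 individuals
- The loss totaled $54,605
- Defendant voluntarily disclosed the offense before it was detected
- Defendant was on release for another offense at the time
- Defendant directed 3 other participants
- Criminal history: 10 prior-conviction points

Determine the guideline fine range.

Base offense level for theft: 8.
A1 applies (level before this adjustment is 8 < 11, so +1): 8 + 1 = 9.
A2 does not apply.
A3 applies (level before this adjustment is 9 < 10, so +1): 9 + 1 = 10.
A4 does not apply.
A5 applies: 10 − 1 = 9.
A7 applies: 9 + 4 = 13.
A8 applies: 13 + 2 = 15.
Final offense level: 15.
Level 15 falls in the 15-16 band.
Fine table: Level 15-16 → $175,000–$239,000.

$175,000–$239,000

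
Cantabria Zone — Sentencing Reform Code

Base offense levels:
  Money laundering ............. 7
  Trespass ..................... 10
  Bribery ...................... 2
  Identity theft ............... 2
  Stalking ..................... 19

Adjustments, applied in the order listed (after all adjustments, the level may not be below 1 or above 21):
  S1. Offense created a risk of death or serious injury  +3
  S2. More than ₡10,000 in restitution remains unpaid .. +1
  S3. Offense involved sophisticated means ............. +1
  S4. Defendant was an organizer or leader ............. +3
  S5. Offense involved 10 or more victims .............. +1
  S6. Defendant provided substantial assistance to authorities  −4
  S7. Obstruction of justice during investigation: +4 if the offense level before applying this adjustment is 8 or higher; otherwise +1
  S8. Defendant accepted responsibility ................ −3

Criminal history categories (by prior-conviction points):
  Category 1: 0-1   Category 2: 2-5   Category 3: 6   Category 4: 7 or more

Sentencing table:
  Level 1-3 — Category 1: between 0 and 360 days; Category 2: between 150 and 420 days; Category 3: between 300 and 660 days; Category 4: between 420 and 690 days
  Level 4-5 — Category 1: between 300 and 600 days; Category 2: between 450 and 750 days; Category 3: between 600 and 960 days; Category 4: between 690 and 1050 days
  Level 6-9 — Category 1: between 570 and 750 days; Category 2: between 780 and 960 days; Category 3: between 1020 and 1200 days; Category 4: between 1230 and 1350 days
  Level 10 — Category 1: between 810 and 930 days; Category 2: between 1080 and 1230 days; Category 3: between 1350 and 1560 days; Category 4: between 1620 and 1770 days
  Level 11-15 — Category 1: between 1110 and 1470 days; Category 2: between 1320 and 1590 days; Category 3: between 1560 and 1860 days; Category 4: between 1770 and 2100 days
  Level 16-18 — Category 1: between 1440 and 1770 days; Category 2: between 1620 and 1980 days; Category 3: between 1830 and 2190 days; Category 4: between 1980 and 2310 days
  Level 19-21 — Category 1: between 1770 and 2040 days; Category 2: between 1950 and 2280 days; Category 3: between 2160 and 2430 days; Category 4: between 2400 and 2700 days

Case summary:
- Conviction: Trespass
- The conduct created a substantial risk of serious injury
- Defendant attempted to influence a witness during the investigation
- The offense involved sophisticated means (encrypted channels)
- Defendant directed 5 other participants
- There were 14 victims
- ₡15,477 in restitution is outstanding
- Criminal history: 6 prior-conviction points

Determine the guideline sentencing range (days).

2160-2430 days

Base offense level for trespass: 10.
S1 applies: 10 + 3 = 13.
S2 applies: 13 + 1 = 14.
S3 applies: 14 + 1 = 15.
S4 applies: 15 + 3 = 18.
S5 applies: 18 + 1 = 19.
S6 does not apply.
S7 applies (level before this adjustment is 19 ≥ 8, so +4): 19 + 4 = 23.
S8 does not apply.
Level 23 exceeds the maximum of 21; capped at 21.
Final offense level: 21.
Criminal history: 6 prior points → Category 3 (6).
Level 21 falls in the 19-21 band.
Grid: Level 19-21 × Category 3 = 2160-2430 days.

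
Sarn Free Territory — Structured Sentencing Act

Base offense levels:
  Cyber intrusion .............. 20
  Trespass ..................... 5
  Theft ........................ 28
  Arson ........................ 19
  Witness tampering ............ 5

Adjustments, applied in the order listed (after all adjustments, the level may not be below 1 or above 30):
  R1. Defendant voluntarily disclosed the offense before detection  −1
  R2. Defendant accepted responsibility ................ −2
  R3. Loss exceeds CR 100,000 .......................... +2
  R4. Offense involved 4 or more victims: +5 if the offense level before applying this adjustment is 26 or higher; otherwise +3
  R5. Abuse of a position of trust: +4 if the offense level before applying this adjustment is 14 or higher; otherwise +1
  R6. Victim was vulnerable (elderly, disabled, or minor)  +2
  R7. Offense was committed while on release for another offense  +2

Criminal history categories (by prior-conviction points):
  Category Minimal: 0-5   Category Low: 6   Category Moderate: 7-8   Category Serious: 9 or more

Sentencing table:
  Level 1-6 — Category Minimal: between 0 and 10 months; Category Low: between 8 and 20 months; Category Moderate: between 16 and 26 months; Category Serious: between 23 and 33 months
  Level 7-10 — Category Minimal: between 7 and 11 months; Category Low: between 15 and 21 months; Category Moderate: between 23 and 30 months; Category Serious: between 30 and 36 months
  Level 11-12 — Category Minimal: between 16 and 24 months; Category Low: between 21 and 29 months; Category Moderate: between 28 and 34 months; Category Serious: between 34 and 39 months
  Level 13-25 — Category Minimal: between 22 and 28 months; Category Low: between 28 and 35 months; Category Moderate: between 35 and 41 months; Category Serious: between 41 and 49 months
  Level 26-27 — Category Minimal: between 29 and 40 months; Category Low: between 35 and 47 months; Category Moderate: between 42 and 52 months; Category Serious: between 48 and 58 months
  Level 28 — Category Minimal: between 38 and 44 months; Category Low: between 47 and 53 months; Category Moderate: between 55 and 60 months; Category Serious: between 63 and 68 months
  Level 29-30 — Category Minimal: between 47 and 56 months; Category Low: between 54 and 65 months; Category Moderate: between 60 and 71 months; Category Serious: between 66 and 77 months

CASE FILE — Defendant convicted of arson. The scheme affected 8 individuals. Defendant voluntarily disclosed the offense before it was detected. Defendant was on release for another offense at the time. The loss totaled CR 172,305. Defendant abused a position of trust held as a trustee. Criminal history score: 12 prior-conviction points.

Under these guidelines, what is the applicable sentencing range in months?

66-77 months

Base offense level for arson: 19.
R1 applies: 19 − 1 = 18.
R2 does not apply.
R3 applies: 18 + 2 = 20.
R4 applies (level before this adjustment is 20 < 26, so +3): 20 + 3 = 23.
R5 applies (level before this adjustment is 23 ≥ 14, so +4): 23 + 4 = 27.
R7 applies: 27 + 2 = 29.
Final offense level: 29.
Criminal history: 12 prior points → Category Serious (9+).
Level 29 falls in the 29-30 band.
Grid: Level 29-30 × Category Serious = 66-77 months.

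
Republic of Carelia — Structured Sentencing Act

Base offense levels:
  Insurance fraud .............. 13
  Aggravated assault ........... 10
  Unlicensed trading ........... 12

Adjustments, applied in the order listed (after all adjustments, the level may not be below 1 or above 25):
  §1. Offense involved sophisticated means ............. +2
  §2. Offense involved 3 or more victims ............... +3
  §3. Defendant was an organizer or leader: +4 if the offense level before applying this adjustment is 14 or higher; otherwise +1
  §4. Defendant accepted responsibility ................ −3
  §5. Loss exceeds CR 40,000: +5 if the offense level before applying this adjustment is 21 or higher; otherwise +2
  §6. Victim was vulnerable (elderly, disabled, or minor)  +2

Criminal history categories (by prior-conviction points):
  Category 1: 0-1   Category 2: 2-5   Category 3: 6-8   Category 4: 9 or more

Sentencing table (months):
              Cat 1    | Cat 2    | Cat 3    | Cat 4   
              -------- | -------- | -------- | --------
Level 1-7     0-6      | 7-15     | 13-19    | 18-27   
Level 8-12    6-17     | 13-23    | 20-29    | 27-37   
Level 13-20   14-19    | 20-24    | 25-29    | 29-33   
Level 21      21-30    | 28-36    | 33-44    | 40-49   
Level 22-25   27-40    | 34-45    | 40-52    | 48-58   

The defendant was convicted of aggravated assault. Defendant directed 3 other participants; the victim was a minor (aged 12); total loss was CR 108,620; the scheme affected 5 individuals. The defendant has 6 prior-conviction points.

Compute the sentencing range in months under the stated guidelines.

Base offense level for aggravated assault: 10.
§2 applies: 10 + 3 = 13.
§3 applies (level before this adjustment is 13 < 14, so +1): 13 + 1 = 14.
§4 does not apply.
§5 applies (level before this adjustment is 14 < 21, so +2): 14 + 2 = 16.
§6 applies: 16 + 2 = 18.
Final offense level: 18.
Criminal history: 6 prior points → Category 3 (6-8).
Level 18 falls in the 13-20 band.
Grid: Level 13-20 × Category 3 = 25-29 months.

25-29 months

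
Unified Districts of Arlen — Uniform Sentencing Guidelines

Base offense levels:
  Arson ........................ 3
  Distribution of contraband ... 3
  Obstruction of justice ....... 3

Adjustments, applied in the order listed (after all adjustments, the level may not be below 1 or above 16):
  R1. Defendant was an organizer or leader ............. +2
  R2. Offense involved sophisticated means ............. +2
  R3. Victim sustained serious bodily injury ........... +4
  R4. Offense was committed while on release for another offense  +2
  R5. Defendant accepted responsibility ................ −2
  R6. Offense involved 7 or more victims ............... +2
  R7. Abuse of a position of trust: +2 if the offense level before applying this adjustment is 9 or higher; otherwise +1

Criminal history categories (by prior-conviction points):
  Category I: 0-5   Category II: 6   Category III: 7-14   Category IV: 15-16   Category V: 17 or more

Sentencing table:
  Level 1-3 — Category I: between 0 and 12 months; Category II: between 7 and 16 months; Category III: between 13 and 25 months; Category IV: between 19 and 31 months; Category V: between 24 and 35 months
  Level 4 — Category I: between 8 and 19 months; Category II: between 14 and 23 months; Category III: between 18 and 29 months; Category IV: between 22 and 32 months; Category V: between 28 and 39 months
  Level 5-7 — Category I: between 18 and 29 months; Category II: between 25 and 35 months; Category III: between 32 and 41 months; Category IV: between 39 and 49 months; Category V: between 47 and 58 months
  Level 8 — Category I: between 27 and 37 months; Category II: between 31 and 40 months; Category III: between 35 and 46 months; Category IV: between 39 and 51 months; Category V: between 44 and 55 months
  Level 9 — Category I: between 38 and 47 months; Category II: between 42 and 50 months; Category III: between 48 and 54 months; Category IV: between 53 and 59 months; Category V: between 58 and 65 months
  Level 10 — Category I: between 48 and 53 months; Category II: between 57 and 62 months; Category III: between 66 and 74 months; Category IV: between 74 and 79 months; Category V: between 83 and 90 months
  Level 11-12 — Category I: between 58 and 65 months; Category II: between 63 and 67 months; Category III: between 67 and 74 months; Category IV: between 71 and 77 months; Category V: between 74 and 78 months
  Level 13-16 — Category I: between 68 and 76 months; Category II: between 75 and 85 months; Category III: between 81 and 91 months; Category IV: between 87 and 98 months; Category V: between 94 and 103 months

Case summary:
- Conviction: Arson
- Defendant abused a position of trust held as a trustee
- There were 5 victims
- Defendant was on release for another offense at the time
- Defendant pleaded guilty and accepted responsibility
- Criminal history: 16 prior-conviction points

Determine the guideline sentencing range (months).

Base offense level for arson: 3.
R4 applies: 3 + 2 = 5.
R5 applies: 5 − 2 = 3.
R7 applies (level before this adjustment is 3 < 9, so +1): 3 + 1 = 4.
Final offense level: 4.
Criminal history: 16 prior points → Category IV (15-16).
Level 4 falls in the 4 band.
Grid: Level 4 × Category IV = 22-32 months.

22-32 months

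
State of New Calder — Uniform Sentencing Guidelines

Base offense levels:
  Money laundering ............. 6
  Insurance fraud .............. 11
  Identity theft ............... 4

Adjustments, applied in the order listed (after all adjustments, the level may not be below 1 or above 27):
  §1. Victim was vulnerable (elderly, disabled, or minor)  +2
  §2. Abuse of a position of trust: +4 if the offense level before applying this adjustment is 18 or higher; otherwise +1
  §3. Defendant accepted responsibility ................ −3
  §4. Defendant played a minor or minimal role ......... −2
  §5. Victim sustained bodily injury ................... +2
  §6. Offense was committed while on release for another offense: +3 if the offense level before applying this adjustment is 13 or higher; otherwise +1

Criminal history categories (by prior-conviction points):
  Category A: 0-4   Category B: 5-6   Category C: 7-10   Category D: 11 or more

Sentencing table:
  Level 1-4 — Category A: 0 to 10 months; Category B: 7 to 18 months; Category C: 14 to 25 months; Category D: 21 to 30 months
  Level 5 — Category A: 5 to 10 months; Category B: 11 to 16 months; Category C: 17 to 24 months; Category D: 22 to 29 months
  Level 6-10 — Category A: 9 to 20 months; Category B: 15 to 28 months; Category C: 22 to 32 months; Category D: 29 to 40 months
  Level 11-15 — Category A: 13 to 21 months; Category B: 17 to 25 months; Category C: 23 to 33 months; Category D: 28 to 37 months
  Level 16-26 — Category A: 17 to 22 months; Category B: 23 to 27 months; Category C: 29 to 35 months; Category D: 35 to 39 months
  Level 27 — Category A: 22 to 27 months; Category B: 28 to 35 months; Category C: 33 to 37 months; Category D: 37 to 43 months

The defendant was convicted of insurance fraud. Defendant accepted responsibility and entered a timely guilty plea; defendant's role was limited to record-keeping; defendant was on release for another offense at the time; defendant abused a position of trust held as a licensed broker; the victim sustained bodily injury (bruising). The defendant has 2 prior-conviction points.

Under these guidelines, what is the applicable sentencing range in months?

9-20 months

Base offense level for insurance fraud: 11.
§1 does not apply.
§2 applies (level before this adjustment is 11 < 18, so +1): 11 + 1 = 12.
§3 applies: 12 − 3 = 9.
§4 applies: 9 − 2 = 7.
§5 applies: 7 + 2 = 9.
§6 applies (level before this adjustment is 9 < 13, so +1): 9 + 1 = 10.
Final offense level: 10.
Criminal history: 2 prior points → Category A (0-4).
Level 10 falls in the 6-10 band.
Grid: Level 6-10 × Category A = 9-20 months.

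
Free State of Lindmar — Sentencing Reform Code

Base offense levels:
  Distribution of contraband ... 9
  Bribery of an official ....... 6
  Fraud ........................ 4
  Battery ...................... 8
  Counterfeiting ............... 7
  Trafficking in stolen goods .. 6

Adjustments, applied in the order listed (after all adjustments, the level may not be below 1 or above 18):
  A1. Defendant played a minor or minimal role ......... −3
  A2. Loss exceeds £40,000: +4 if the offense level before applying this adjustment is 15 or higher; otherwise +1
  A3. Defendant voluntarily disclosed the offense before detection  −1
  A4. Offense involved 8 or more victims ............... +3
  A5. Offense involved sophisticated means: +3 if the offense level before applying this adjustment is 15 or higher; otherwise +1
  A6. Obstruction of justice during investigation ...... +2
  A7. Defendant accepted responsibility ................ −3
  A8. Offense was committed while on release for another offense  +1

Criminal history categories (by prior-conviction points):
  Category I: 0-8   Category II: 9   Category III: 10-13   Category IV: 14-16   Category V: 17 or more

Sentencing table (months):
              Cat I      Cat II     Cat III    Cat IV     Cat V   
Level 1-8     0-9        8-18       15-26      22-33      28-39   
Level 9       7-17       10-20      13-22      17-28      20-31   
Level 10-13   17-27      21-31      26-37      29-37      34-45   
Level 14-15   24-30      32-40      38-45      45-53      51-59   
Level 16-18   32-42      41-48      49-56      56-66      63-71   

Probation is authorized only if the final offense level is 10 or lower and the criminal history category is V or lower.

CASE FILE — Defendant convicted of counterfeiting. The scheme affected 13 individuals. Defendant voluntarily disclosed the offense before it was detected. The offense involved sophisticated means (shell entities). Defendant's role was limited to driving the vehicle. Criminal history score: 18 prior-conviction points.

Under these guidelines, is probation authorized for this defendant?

Yes

Base offense level for counterfeiting: 7.
A1 applies: 7 − 3 = 4.
A3 applies: 4 − 1 = 3.
A4 applies: 3 + 3 = 6.
A5 applies (level before this adjustment is 6 < 15, so +1): 6 + 1 = 7.
A8 does not apply.
Final offense level: 7.
Criminal history: 18 prior points → Category V (17+).
Level 7 falls in the 1-8 band.
Grid: Level 1-8 × Category V = 28-39 months.
Probation check: level 7 ≤ 10 and category V ≤ V → eligible.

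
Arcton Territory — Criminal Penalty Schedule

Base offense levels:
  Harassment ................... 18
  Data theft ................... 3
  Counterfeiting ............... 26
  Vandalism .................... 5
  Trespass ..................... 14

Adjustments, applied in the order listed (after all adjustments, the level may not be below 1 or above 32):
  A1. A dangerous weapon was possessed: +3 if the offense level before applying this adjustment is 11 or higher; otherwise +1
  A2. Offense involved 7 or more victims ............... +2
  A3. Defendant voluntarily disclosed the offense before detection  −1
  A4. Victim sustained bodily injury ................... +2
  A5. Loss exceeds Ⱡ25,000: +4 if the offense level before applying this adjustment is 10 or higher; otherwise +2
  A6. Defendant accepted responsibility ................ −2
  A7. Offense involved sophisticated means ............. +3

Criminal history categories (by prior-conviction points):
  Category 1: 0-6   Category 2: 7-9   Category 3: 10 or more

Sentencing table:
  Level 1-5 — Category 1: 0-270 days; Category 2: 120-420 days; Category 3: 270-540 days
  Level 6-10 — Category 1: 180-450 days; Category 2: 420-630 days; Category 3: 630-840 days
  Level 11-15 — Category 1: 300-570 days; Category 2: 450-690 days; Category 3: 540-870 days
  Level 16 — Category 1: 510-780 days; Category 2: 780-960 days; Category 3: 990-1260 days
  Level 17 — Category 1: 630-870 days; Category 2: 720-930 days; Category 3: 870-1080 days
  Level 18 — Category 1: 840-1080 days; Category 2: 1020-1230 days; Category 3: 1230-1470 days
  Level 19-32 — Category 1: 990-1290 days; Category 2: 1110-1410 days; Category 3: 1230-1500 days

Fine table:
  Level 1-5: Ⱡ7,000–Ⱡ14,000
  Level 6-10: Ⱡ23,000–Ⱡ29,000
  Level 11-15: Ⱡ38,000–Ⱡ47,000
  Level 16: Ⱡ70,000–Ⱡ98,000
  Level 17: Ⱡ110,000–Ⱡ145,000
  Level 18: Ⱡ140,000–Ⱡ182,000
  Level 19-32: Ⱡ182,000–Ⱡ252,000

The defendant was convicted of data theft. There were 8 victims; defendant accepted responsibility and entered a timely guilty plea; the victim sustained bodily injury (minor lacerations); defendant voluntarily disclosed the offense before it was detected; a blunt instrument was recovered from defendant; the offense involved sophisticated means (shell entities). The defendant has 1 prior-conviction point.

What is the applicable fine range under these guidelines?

Ⱡ23,000–Ⱡ29,000

Base offense level for data theft: 3.
A1 applies (level before this adjustment is 3 < 11, so +1): 3 + 1 = 4.
A2 applies: 4 + 2 = 6.
A3 applies: 6 − 1 = 5.
A4 applies: 5 + 2 = 7.
A5 does not apply.
A6 applies: 7 − 2 = 5.
A7 applies: 5 + 3 = 8.
Final offense level: 8.
Level 8 falls in the 6-10 band.
Fine table: Level 6-10 → Ⱡ23,000–Ⱡ29,000.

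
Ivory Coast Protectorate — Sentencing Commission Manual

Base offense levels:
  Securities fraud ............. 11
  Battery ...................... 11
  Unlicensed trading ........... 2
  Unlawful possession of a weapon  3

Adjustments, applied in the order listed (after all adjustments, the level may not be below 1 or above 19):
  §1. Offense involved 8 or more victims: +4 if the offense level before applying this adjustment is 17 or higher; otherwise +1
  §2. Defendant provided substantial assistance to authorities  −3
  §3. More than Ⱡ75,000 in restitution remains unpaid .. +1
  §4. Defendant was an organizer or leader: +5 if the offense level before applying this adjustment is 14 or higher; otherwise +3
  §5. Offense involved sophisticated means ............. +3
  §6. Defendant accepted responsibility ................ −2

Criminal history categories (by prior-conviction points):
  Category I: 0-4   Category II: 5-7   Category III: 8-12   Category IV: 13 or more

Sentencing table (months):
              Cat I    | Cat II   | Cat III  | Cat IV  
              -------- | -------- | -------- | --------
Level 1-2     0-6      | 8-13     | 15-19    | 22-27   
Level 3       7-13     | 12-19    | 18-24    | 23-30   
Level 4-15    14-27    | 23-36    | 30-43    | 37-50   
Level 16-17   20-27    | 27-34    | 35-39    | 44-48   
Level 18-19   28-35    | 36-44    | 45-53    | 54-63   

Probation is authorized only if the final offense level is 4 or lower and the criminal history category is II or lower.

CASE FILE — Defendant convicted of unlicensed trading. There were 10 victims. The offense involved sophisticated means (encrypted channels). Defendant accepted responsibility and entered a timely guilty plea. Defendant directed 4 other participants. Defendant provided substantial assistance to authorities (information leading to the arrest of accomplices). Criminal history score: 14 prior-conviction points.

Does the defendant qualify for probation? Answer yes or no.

No

Base offense level for unlicensed trading: 2.
§1 applies (level before this adjustment is 2 < 17, so +1): 2 + 1 = 3.
§2 applies: 3 − 3 = 0.
§3 does not apply.
§4 applies (level before this adjustment is 0 < 14, so +3): 0 + 3 = 3.
§5 applies: 3 + 3 = 6.
§6 applies: 6 − 2 = 4.
Final offense level: 4.
Criminal history: 14 prior points → Category IV (13+).
Level 4 falls in the 4-15 band.
Grid: Level 4-15 × Category IV = 37-50 months.
Probation check: level 4 ≤ 4 and category IV > II → not eligible.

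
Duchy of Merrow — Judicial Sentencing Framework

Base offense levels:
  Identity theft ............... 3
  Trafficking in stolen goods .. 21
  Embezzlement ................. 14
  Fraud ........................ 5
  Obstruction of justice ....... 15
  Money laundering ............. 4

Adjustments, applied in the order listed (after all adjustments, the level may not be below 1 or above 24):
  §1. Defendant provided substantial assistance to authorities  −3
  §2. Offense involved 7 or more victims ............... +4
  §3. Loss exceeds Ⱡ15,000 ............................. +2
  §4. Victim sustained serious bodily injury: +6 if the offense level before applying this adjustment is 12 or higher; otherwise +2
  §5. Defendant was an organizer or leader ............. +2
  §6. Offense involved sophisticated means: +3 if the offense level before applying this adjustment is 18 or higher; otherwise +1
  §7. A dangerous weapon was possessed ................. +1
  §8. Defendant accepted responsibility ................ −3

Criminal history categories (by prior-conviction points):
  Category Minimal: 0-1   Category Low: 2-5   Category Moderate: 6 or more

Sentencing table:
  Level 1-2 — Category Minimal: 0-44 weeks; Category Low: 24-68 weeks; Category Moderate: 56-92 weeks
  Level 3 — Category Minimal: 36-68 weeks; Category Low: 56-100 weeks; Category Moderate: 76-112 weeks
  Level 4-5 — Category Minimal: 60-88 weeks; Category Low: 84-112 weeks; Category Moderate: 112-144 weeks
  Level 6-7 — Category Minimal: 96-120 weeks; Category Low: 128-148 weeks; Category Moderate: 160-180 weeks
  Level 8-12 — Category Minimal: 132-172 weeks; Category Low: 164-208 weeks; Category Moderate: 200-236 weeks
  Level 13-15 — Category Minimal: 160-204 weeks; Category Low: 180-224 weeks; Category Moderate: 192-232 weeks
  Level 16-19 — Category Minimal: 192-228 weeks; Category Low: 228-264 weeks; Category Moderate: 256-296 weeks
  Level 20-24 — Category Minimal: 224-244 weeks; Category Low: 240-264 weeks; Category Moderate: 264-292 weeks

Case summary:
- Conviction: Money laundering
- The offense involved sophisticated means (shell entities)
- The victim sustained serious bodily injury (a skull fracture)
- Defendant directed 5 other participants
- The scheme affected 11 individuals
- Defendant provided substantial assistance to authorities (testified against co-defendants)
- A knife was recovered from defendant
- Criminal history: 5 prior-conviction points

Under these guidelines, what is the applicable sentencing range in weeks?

164-208 weeks

Base offense level for money laundering: 4.
§1 applies: 4 − 3 = 1.
§2 applies: 1 + 4 = 5.
§3 does not apply.
§4 applies (level before this adjustment is 5 < 12, so +2): 5 + 2 = 7.
§5 applies: 7 + 2 = 9.
§6 applies (level before this adjustment is 9 < 18, so +1): 9 + 1 = 10.
§7 applies: 10 + 1 = 11.
§8 does not apply.
Final offense level: 11.
Criminal history: 5 prior points → Category Low (2-5).
Level 11 falls in the 8-12 band.
Grid: Level 8-12 × Category Low = 164-208 weeks.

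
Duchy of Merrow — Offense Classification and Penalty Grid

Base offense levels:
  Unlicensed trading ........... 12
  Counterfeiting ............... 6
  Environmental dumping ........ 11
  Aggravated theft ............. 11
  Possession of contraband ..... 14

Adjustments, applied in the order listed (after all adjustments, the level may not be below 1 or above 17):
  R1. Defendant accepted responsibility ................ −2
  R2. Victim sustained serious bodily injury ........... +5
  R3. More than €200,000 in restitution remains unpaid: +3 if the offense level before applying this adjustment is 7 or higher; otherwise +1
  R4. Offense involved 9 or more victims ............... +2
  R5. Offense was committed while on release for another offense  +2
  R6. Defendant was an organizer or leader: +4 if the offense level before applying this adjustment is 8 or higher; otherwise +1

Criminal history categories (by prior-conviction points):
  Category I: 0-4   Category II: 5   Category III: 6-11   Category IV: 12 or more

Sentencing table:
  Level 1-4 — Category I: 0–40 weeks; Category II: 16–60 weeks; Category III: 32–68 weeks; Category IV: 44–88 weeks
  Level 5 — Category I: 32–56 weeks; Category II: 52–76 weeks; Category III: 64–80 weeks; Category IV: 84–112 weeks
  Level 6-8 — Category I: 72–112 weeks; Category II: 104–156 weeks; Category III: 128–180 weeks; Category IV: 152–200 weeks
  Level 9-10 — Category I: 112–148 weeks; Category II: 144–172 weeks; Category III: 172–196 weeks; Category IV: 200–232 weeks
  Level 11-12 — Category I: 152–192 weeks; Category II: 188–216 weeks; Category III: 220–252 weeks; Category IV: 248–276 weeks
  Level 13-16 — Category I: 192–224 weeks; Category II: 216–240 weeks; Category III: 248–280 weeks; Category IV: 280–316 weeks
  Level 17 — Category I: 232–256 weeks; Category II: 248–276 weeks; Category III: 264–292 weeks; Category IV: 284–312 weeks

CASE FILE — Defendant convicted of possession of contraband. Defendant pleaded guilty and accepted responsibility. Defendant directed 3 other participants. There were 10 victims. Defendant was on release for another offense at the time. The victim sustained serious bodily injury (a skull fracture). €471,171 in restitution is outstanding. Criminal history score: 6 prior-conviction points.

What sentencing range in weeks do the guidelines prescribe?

Base offense level for possession of contraband: 14.
R1 applies: 14 − 2 = 12.
R2 applies: 12 + 5 = 17.
R3 applies (level before this adjustment is 17 ≥ 7, so +3): 17 + 3 = 20.
R4 applies: 20 + 2 = 22.
R5 applies: 22 + 2 = 24.
R6 applies (level before this adjustment is 24 ≥ 8, so +4): 24 + 4 = 28.
Level 28 exceeds the maximum of 17; capped at 17.
Final offense level: 17.
Criminal history: 6 prior points → Category III (6-11).
Level 17 falls in the 17 band.
Grid: Level 17 × Category III = 264-292 weeks.

264-292 weeks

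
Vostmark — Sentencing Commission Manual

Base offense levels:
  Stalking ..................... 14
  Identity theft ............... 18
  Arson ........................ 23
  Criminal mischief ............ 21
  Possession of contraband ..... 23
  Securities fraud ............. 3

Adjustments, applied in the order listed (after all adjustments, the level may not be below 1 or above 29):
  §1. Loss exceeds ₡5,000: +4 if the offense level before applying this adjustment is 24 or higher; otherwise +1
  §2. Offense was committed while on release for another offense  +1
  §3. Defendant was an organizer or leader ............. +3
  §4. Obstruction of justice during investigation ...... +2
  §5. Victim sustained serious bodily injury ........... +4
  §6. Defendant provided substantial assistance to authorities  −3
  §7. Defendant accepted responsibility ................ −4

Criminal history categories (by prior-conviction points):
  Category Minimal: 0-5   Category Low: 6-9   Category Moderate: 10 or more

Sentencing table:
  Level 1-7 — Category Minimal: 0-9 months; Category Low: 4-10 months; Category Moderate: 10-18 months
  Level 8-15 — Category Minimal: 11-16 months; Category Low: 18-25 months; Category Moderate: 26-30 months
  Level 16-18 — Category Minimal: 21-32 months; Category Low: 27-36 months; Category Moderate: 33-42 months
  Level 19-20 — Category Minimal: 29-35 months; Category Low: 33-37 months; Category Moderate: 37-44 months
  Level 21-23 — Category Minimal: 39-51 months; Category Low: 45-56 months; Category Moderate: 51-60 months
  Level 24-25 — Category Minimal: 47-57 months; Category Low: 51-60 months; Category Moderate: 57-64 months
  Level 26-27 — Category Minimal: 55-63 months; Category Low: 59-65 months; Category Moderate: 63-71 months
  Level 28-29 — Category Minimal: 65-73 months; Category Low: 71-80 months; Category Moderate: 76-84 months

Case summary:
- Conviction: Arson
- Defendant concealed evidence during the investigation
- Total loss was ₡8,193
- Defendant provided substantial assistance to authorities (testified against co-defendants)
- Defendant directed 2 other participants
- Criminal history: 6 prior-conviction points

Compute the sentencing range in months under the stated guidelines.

59-65 months

Base offense level for arson: 23.
§1 applies (level before this adjustment is 23 < 24, so +1): 23 + 1 = 24.
§2 does not apply.
§3 applies: 24 + 3 = 27.
§4 applies: 27 + 2 = 29.
§5 does not apply.
§6 applies: 29 − 3 = 26.
§7 does not apply.
Final offense level: 26.
Criminal history: 6 prior points → Category Low (6-9).
Level 26 falls in the 26-27 band.
Grid: Level 26-27 × Category Low = 59-65 months.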